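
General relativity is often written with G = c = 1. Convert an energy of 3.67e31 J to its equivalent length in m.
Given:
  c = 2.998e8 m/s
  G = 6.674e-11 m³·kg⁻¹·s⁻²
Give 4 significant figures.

Energy → length via G/c⁴.
3.67e31 J × (G/c⁴) = 3.032e-13 m

3.032e-13 m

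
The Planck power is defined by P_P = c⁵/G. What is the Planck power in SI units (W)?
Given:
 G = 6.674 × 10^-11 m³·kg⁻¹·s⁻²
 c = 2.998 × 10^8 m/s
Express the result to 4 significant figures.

P_P = c⁵/G
  = 2.422 × 10^42 / 6.674 × 10^-11
  = 3.629 × 10^52 W

3.629 × 10^52 W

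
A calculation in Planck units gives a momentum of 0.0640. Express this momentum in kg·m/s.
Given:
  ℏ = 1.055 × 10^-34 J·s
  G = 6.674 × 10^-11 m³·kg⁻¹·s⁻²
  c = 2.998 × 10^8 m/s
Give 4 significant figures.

One Planck momentum: p_P = √(ℏc³/G) = 6.527 kg·m/s.
0.0640 × 6.527 kg·m/s = 0.4177 kg·m/s

0.4177 kg·m/s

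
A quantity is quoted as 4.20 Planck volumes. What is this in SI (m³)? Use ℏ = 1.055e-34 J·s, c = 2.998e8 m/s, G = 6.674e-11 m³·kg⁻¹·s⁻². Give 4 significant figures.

1.774e-104 m³

One Planck volume: V_P = (ℏG/c³)^(3/2) = 4.224e-105 m³.
4.20 × 4.224e-105 m³ = 1.774e-104 m³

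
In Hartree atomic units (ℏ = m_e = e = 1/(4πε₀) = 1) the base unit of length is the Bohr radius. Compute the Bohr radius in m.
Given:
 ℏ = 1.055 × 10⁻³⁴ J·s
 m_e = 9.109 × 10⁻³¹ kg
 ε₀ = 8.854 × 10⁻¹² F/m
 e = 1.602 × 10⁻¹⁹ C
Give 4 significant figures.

a₀ = 4πε₀ℏ²/(m_e e²)
  = 1.238 × 10⁻⁷⁸ / 2.338 × 10⁻⁶⁸
  = 5.297 × 10⁻¹¹ m

5.297 × 10⁻¹¹ m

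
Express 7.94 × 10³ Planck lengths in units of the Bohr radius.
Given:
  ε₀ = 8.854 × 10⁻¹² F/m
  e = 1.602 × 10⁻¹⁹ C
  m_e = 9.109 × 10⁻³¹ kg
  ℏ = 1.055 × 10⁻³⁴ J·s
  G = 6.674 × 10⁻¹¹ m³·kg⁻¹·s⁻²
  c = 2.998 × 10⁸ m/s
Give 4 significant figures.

2.423 × 10⁻²¹

Planck length: ℓ_P = √(ℏG/c³) = 1.616 × 10⁻³⁵ m
Bohr radius: a₀ = 4πε₀ℏ²/(m_e e²) = 5.297 × 10⁻¹¹ m
7.94 × 10³ × 1.616 × 10⁻³⁵ / 5.297 × 10⁻¹¹ = 2.423 × 10⁻²¹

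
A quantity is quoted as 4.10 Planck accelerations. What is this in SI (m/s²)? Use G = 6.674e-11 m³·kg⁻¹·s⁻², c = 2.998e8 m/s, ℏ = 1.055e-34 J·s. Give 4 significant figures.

One Planck acceleration: a_P = √(c⁷/(ℏG)) = 5.560e51 m/s².
4.10 × 5.560e51 m/s² = 2.280e52 m/s²

2.280e52 m/s²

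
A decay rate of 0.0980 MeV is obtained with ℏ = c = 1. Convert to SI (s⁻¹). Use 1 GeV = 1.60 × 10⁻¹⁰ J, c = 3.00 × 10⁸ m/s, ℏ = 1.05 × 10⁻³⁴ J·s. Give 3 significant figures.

A rate is [E]/ℏ; divide by ℏ.
1 GeV → 1/ℏ × (1 GeV in J) = 1.52 × 10²⁴ s⁻¹.
Convert the energy scale: 0.0980 MeV = 9.80 × 10⁻⁵ GeV.
Result: 9.80 × 10⁻⁵ × 1.52 × 10²⁴ = 1.49 × 10²⁰ s⁻¹.

1.49 × 10²⁰ s⁻¹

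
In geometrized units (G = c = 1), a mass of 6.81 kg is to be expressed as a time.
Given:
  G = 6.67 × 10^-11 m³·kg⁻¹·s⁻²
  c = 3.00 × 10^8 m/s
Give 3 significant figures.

1.68 × 10^-35 s

Mass → time via G/c³.
6.81 kg × (G/c³) = 1.68 × 10^-35 s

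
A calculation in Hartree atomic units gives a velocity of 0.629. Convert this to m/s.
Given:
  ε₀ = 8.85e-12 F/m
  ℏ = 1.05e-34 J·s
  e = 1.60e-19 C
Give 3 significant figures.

One atomic unit of velocity: v_au = e²/(4πε₀ℏ) = 2.19e6 m/s.
0.629 × 2.19e6 m/s = 1.38e6 m/s

1.38e6 m/s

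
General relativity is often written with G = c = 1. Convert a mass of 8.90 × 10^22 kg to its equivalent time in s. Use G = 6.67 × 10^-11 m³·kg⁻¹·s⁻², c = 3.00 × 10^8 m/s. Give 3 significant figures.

Mass → time via G/c³.
8.90 × 10^22 kg × (G/c³) = 2.20 × 10^-13 s

2.20 × 10^-13 s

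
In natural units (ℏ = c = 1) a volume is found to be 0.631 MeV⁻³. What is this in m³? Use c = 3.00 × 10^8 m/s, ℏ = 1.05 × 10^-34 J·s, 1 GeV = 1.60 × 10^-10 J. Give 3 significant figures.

Volume is [L]³ = [E]⁻³·(ℏc)³.
1 GeV⁻³ → (ℏc)³ × (1 GeV in J)⁻³ = 7.63 × 10^-48 m³.
Convert the energy scale: 0.631 MeV⁻³ = 6.31 × 10^8 GeV⁻³.
Result: 6.31 × 10^8 × 7.63 × 10^-48 = 4.82 × 10^-39 m³.

4.82 × 10^-39 m³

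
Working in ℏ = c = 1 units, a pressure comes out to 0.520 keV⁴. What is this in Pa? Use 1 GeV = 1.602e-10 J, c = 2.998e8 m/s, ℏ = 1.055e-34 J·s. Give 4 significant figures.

1.082e13 Pa

Pressure is [E]/[L]³ = [E]⁴/(ℏc)³.
1 GeV⁴ → 1/(ℏc)³ × (1 GeV in J)⁴ = 2.082e37 Pa.
Convert the energy scale: 0.520 keV⁴ = 5.20e-25 GeV⁴.
Result: 5.20e-25 × 2.082e37 = 1.082e13 Pa.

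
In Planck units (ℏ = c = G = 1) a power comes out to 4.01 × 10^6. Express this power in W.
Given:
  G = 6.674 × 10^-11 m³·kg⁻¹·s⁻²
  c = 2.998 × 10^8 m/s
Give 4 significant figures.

One Planck power: P_P = c⁵/G = 3.629 × 10^52 W.
4.01 × 10^6 × 3.629 × 10^52 W = 1.455 × 10^59 W

1.455 × 10^59 W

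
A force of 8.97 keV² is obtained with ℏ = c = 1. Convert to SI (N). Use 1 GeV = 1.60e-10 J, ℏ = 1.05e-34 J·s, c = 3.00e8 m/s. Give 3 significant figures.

Force is [E]/[L] = [E]²/(ℏc); restore (ℏc)⁻¹.
1 GeV² → 1/(ℏc) × (1 GeV in J)² = 8.13e5 N.
Convert the energy scale: 8.97 keV² = 8.97e-12 GeV².
Result: 8.97e-12 × 8.13e5 = 7.29e-6 N.

7.29e-6 N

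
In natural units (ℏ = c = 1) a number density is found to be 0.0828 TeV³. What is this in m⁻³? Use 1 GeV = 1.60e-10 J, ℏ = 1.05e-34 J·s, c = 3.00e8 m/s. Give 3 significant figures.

Number density is [L]⁻³ = [E]³/(ℏc)³.
1 GeV³ → 1/(ℏc)³ × (1 GeV in J)³ = 1.31e47 m⁻³.
Convert the energy scale: 0.0828 TeV³ = 8.28e7 GeV³.
Result: 8.28e7 × 1.31e47 = 1.09e55 m⁻³.

1.09e55 m⁻³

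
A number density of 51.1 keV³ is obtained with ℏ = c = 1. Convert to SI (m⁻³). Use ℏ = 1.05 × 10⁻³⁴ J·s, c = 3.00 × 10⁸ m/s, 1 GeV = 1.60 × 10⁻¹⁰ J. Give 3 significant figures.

6.70 × 10³⁰ m⁻³

Number density is [L]⁻³ = [E]³/(ℏc)³.
1 GeV³ → 1/(ℏc)³ × (1 GeV in J)³ = 1.31 × 10⁴⁷ m⁻³.
Convert the energy scale: 51.1 keV³ = 5.11 × 10⁻¹⁷ GeV³.
Result: 5.11 × 10⁻¹⁷ × 1.31 × 10⁴⁷ = 6.70 × 10³⁰ m⁻³.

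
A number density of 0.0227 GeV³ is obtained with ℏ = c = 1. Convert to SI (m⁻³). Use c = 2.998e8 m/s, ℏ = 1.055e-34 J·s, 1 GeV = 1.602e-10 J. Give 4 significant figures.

Number density is [L]⁻³ = [E]³/(ℏc)³.
1 GeV³ → 1/(ℏc)³ × (1 GeV in J)³ = 1.299e47 m⁻³.
Result: 0.0227 × 1.299e47 = 2.950e45 m⁻³.

2.950e45 m⁻³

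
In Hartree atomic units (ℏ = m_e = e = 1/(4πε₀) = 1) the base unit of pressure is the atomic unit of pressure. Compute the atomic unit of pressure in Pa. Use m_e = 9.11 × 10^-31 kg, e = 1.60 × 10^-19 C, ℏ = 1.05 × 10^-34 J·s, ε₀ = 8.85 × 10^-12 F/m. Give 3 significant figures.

3.01 × 10^13 Pa

P_au = E_h/a₀³ = m_e⁴e¹⁰/((4πε₀)⁵ℏ⁸)
E_h = 4.38 × 10^-18 J
a₀ = 5.26 × 10^-11 m
E_h/a₀³ = 3.01 × 10^13 Pa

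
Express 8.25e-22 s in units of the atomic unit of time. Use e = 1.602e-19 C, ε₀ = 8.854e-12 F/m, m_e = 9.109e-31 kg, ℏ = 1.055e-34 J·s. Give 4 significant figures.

3.405e-5

atomic unit of time: τ_au = (4πε₀)²ℏ³/(m_e e⁴) = 2.423e-17 s.
8.25e-22 / 2.423e-17 = 3.405e-5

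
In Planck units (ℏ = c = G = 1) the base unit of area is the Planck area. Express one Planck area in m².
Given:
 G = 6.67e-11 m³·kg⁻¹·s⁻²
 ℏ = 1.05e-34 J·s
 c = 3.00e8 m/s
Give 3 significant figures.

2.59e-70 m²

A_P = ℏG/c³
  = 7.00e-45 / 2.70e25
  = 2.59e-70 m²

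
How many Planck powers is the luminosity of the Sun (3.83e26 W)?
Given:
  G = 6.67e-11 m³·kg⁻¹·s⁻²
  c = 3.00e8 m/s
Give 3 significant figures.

1.05e-26

Planck power: P_P = c⁵/G = 3.64e52 W.
3.83e26 / 3.64e52 = 1.05e-26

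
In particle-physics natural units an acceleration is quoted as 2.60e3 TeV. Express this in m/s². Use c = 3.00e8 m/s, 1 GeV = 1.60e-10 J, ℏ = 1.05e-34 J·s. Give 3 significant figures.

1.19e39 m/s²

Acceleration is [L]/[T]² = c·[E]/ℏ.
1 GeV → c/ℏ × (1 GeV in J) = 4.57e32 m/s².
Convert the energy scale: 2.60e3 TeV = 2.60e6 GeV.
Result: 2.60e6 × 4.57e32 = 1.19e39 m/s².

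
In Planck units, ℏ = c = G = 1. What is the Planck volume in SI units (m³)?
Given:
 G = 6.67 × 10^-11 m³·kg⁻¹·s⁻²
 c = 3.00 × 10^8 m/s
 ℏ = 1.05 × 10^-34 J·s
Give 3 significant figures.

4.18 × 10^-105 m³

Dimensional analysis gives V_P = (ℏG/c³)^(3/2).
  = √(1.75 × 10^-209)
  = 4.18 × 10^-105 m³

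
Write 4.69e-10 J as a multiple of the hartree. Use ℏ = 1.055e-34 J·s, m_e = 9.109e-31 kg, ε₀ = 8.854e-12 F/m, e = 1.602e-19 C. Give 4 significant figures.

1.077e8

hartree: E_h = m_e e⁴/(4πε₀ℏ)² = 4.354e-18 J.
4.69e-10 / 4.354e-18 = 1.077e8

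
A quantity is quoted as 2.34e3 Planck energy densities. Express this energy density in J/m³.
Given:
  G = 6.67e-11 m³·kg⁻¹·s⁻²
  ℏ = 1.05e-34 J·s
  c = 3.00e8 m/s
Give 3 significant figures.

One Planck energy density: u_P = c⁷/(ℏG²) = 4.68e113 J/m³.
2.34e3 × 4.68e113 J/m³ = 1.10e117 J/m³

1.10e117 J/m³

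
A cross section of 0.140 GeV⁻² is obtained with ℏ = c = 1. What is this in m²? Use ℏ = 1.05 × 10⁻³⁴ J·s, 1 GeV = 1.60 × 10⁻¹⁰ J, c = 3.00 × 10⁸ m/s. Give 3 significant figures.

Area is [L]² = [E]⁻²·(ℏc)²; restore (ℏc)².
1 GeV⁻² → (ℏc)² × (1 GeV in J)⁻² = 3.88 × 10⁻³² m².
Result: 0.140 × 3.88 × 10⁻³² = 5.43 × 10⁻³³ m².

5.43 × 10⁻³³ m²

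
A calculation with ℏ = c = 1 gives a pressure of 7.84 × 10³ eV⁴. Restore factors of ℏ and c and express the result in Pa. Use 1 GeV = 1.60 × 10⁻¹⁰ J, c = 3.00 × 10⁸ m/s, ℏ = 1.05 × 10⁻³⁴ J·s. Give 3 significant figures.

Pressure is [E]/[L]³ = [E]⁴/(ℏc)³.
1 GeV⁴ → 1/(ℏc)³ × (1 GeV in J)⁴ = 2.10 × 10³⁷ Pa.
Convert the energy scale: 7.84 × 10³ eV⁴ = 7.84 × 10⁻³³ GeV⁴.
Result: 7.84 × 10⁻³³ × 2.10 × 10³⁷ = 1.64 × 10⁵ Pa.

1.64 × 10⁵ Pa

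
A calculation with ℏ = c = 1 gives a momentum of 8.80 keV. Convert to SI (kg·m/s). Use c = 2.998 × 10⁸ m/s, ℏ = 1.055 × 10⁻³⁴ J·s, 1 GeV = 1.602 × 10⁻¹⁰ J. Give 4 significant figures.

4.702 × 10⁻²⁴ kg·m/s

Momentum is [E]/c; divide by c.
1 GeV → 1/c × (1 GeV in J) = 5.344 × 10⁻¹⁹ kg·m/s.
Convert the energy scale: 8.80 keV = 8.80 × 10⁻⁶ GeV.
Result: 8.80 × 10⁻⁶ × 5.344 × 10⁻¹⁹ = 4.702 × 10⁻²⁴ kg·m/s.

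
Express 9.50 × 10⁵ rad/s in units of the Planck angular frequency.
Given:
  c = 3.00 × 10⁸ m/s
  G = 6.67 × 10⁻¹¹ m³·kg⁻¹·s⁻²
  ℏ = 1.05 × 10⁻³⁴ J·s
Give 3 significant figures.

5.10 × 10⁻³⁸

Planck angular frequency: ω_P = √(c⁵/(ℏG)) = 1.86 × 10⁴³ rad/s.
9.50 × 10⁵ / 1.86 × 10⁴³ = 5.10 × 10⁻³⁸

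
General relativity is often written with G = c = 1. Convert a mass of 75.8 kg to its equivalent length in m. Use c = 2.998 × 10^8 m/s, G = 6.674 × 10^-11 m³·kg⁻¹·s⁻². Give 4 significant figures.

5.628 × 10^-26 m

In G = c = 1 units mass has dimensions of length; the conversion factor is G/c².
75.8 kg × (G/c²) = 5.628 × 10^-26 m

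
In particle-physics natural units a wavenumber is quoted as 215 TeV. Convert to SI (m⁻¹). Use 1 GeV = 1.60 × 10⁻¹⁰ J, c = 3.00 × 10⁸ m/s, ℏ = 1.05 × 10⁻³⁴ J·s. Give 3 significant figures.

Inverse length is [E]/(ℏc).
1 GeV → 1/(ℏc) × (1 GeV in J) = 5.08 × 10¹⁵ m⁻¹.
Convert the energy scale: 215 TeV = 2.15 × 10⁵ GeV.
Result: 2.15 × 10⁵ × 5.08 × 10¹⁵ = 1.09 × 10²¹ m⁻¹.

1.09 × 10²¹ m⁻¹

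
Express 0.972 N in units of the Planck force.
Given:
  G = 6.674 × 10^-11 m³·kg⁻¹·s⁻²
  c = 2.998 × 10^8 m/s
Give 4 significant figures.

Planck force: F_P = c⁴/G = 1.210 × 10^44 N.
0.972 / 1.210 × 10^44 = 8.030 × 10^-45

8.030 × 10^-45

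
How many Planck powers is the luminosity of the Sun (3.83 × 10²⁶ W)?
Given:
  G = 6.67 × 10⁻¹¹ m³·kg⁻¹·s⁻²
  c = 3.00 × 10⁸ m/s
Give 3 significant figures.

1.05 × 10⁻²⁶

Planck power: P_P = c⁵/G = 3.64 × 10⁵² W.
3.83 × 10²⁶ / 3.64 × 10⁵² = 1.05 × 10⁻²⁶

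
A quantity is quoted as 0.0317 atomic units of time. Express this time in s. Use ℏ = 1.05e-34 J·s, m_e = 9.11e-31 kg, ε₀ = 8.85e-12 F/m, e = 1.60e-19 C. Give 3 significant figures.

One atomic unit of time: τ_au = (4πε₀)²ℏ³/(m_e e⁴) = 2.40e-17 s.
0.0317 × 2.40e-17 s = 7.60e-19 s

7.60e-19 s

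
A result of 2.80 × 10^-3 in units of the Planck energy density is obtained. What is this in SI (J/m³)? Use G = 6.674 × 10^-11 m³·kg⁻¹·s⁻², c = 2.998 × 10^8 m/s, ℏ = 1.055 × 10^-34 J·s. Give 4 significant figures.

One Planck energy density: u_P = c⁷/(ℏG²) = 4.632 × 10^113 J/m³.
2.80 × 10^-3 × 4.632 × 10^113 J/m³ = 1.297 × 10^111 J/m³

1.297 × 10^111 J/m³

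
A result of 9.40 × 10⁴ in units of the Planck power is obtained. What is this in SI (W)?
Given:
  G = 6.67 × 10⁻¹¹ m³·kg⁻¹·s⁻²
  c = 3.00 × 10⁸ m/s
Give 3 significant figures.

3.42 × 10⁵⁷ W

One Planck power: P_P = c⁵/G = 3.64 × 10⁵² W.
9.40 × 10⁴ × 3.64 × 10⁵² W = 3.42 × 10⁵⁷ W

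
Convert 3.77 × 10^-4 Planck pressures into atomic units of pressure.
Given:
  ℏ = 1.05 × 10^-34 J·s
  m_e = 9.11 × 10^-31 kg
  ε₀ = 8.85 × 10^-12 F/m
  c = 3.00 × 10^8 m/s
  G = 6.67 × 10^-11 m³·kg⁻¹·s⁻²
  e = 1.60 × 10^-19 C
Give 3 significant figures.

5.86 × 10^96

Planck pressure: p_P = c⁷/(ℏG²) = 4.68 × 10^113 Pa
atomic unit of pressure: P_au = E_h/a₀³ = m_e⁴e¹⁰/((4πε₀)⁵ℏ⁸) = 3.01 × 10^13 Pa
3.77 × 10^-4 × 4.68 × 10^113 / 3.01 × 10^13 = 5.86 × 10^96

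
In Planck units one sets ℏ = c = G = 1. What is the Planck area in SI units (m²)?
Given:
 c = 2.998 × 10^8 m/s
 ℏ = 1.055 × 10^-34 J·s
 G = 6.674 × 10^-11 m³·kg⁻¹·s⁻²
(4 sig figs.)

2.613 × 10^-70 m²

A_P = ℏG/c³
  = 7.041 × 10^-45 / 2.695 × 10^25
  = 2.613 × 10^-70 m²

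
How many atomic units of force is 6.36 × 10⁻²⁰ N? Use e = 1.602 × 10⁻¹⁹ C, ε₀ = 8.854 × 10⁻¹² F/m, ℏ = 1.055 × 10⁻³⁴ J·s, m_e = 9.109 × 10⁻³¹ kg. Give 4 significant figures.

7.737 × 10⁻¹³

atomic unit of force: F_au = E_h/a₀ = m_e²e⁶/((4πε₀)³ℏ⁴) = 8.220 × 10⁻⁸ N.
6.36 × 10⁻²⁰ / 8.220 × 10⁻⁸ = 7.737 × 10⁻¹³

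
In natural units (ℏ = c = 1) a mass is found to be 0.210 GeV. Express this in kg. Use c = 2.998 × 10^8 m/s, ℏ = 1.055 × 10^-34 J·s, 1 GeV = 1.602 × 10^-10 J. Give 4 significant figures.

Mass is [E]/c²; divide by c².
1 GeV → 1/c² × (1 GeV in J) = 1.782 × 10^-27 kg.
Result: 0.210 × 1.782 × 10^-27 = 3.743 × 10^-28 kg.

3.743 × 10^-28 kg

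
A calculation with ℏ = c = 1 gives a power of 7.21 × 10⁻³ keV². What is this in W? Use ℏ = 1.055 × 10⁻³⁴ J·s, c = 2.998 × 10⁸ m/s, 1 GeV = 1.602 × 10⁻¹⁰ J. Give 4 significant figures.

1.754 W

Power is [E]/[T] = [E]²/ℏ.
1 GeV² → 1/ℏ × (1 GeV in J)² = 2.433 × 10¹⁴ W.
Convert the energy scale: 7.21 × 10⁻³ keV² = 7.21 × 10⁻¹⁵ GeV².
Result: 7.21 × 10⁻¹⁵ × 2.433 × 10¹⁴ = 1.754 W.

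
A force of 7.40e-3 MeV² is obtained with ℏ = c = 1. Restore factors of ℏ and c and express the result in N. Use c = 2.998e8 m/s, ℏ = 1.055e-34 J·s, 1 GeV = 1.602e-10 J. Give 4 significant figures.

6.004e-3 N

Force is [E]/[L] = [E]²/(ℏc); restore (ℏc)⁻¹.
1 GeV² → 1/(ℏc) × (1 GeV in J)² = 8.114e5 N.
Convert the energy scale: 7.40e-3 MeV² = 7.40e-9 GeV².
Result: 7.40e-9 × 8.114e5 = 6.004e-3 N.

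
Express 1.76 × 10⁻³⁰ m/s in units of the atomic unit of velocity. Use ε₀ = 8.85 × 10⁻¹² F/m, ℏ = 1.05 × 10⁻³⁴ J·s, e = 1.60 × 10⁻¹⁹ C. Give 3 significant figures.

atomic unit of velocity: v_au = e²/(4πε₀ℏ) = 2.19 × 10⁶ m/s.
1.76 × 10⁻³⁰ / 2.19 × 10⁶ = 8.03 × 10⁻³⁷

8.03 × 10⁻³⁷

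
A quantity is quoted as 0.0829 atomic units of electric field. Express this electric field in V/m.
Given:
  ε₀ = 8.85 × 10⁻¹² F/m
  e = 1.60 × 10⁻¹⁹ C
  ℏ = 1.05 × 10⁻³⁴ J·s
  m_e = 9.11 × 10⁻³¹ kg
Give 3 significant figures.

One atomic unit of electric field: E_au = E_h/(e a₀) = m_e²e⁵/((4πε₀)³ℏ⁴) = 5.20 × 10¹¹ V/m.
0.0829 × 5.20 × 10¹¹ V/m = 4.31 × 10¹⁰ V/m

4.31 × 10¹⁰ V/m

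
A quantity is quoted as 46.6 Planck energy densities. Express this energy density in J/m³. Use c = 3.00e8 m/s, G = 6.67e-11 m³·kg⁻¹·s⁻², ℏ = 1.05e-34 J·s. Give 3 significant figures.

2.18e115 J/m³

One Planck energy density: u_P = c⁷/(ℏG²) = 4.68e113 J/m³.
46.6 × 4.68e113 J/m³ = 2.18e115 J/m³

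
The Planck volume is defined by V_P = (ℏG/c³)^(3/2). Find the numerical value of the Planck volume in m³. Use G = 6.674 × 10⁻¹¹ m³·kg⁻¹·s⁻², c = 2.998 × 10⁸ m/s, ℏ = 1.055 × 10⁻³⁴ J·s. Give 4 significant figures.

4.224 × 10⁻¹⁰⁵ m³

V_P = (ℏG/c³)^(3/2)
  = √(1.784 × 10⁻²⁰⁹)
  = 4.224 × 10⁻¹⁰⁵ m³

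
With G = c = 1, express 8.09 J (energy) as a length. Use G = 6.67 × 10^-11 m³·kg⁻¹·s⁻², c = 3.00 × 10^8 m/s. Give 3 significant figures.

6.66 × 10^-44 m

Energy → length via G/c⁴.
8.09 J × (G/c⁴) = 6.66 × 10^-44 m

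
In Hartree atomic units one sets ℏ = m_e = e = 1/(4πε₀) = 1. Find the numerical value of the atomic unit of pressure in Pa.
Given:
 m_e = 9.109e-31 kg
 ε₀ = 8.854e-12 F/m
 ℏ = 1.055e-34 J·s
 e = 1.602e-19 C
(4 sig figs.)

P_au = E_h/a₀³ = m_e⁴e¹⁰/((4πε₀)⁵ℏ⁸)
E_h = 4.354e-18 J
a₀ = 5.297e-11 m
E_h/a₀³ = 2.929e13 Pa

2.929e13 Pa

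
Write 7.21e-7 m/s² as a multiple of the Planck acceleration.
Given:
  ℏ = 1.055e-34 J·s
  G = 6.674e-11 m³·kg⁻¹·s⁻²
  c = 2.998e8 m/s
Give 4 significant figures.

Planck acceleration: a_P = √(c⁷/(ℏG)) = 5.560e51 m/s².
7.21e-7 / 5.560e51 = 1.297e-58

1.297e-58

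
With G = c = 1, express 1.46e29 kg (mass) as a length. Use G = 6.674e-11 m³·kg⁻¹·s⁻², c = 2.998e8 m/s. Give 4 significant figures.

108.4 m

In G = c = 1 units mass has dimensions of length; the conversion factor is G/c².
1.46e29 kg × (G/c²) = 108.4 m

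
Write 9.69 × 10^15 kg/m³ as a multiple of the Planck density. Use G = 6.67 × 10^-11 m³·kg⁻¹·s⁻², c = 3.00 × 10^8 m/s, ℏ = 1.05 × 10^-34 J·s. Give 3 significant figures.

Planck density: ρ_P = c⁵/(ℏG²) = 5.20 × 10^96 kg/m³.
9.69 × 10^15 / 5.20 × 10^96 = 1.86 × 10^-81

1.86 × 10^-81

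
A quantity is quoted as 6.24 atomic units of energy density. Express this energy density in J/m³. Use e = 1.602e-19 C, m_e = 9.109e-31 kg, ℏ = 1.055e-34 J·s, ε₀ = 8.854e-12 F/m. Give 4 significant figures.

1.828e14 J/m³

One atomic unit of energy density: u_au = E_h/a₀³ = m_e⁴e¹⁰/((4πε₀)⁵ℏ⁸) = 2.929e13 J/m³.
6.24 × 2.929e13 J/m³ = 1.828e14 J/m³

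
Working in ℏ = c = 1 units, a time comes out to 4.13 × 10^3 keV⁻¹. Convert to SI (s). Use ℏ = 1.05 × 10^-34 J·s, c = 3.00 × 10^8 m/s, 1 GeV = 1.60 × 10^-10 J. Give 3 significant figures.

A time is [E]⁻¹ in ℏ=c=1; restore one factor of ℏ.
1 GeV⁻¹ → ℏ × (1 GeV in J)⁻¹ = 6.56 × 10^-25 s.
Convert the energy scale: 4.13 × 10^3 keV⁻¹ = 4.13 × 10^9 GeV⁻¹.
Result: 4.13 × 10^9 × 6.56 × 10^-25 = 2.71 × 10^-15 s.

2.71 × 10^-15 s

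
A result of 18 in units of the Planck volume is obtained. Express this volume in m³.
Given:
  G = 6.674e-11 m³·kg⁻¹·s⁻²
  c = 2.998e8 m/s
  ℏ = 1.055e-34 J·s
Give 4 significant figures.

One Planck volume: V_P = (ℏG/c³)^(3/2) = 4.224e-105 m³.
18 × 4.224e-105 m³ = 7.603e-104 m³

7.603e-104 m³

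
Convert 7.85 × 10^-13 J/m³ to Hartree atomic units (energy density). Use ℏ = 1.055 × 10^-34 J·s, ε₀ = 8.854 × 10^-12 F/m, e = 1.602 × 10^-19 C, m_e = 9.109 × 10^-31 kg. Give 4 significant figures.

atomic unit of energy density: u_au = E_h/a₀³ = m_e⁴e¹⁰/((4πε₀)⁵ℏ⁸) = 2.929 × 10^13 J/m³.
7.85 × 10^-13 / 2.929 × 10^13 = 2.680 × 10^-26

2.680 × 10^-26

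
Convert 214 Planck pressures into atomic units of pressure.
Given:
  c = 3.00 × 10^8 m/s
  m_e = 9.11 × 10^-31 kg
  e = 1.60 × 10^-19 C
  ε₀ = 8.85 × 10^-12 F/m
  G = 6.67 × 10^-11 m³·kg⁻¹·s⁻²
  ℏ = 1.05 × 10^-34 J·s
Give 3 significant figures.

Planck pressure: p_P = c⁷/(ℏG²) = 4.68 × 10^113 Pa
atomic unit of pressure: P_au = E_h/a₀³ = m_e⁴e¹⁰/((4πε₀)⁵ℏ⁸) = 3.01 × 10^13 Pa
214 × 4.68 × 10^113 / 3.01 × 10^13 = 3.33 × 10^102

3.33 × 10^102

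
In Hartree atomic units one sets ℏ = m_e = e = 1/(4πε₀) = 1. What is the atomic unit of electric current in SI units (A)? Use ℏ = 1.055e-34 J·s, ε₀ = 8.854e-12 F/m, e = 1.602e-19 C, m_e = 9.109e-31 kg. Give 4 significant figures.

6.612e-3 A

I_au = e E_h/ℏ = m_e e⁵/((4πε₀)²ℏ³)
E_h = 4.354e-18 J
e·E_h/ℏ = 6.612e-3 A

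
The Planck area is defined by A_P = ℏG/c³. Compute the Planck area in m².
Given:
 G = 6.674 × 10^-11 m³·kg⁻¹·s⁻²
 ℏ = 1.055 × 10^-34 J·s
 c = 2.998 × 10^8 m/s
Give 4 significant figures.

2.613 × 10^-70 m²

A_P = ℏG/c³
  = 7.041 × 10^-45 / 2.695 × 10^25
  = 2.613 × 10^-70 m²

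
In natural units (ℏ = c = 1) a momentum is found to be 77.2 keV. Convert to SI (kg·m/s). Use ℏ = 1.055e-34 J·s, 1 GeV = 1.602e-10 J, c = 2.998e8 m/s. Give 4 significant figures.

4.125e-23 kg·m/s

Momentum is [E]/c; divide by c.
1 GeV → 1/c × (1 GeV in J) = 5.344e-19 kg·m/s.
Convert the energy scale: 77.2 keV = 7.72e-5 GeV.
Result: 7.72e-5 × 5.344e-19 = 4.125e-23 kg·m/s.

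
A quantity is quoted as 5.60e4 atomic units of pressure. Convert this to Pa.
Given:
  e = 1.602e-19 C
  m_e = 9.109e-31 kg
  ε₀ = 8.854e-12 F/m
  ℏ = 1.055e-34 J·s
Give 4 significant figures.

1.640e18 Pa

One atomic unit of pressure: P_au = E_h/a₀³ = m_e⁴e¹⁰/((4πε₀)⁵ℏ⁸) = 2.929e13 Pa.
5.60e4 × 2.929e13 Pa = 1.640e18 Pa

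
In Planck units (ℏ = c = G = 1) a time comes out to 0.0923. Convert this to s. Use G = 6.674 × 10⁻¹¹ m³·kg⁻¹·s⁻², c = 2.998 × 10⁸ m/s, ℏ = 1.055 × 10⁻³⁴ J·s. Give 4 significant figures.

4.977 × 10⁻⁴⁵ s

One Planck time: t_P = √(ℏG/c⁵) = 5.392 × 10⁻⁴⁴ s.
0.0923 × 5.392 × 10⁻⁴⁴ s = 4.977 × 10⁻⁴⁵ s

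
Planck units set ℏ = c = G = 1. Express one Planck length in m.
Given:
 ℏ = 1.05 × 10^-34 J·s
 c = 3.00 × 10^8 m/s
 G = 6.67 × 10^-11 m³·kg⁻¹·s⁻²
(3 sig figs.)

The unique combination of the constants set to 1 with dimensions of length is ℓ_P = √(ℏG/c³).
  = √(2.59 × 10^-70)
  = 1.61 × 10^-35 m

1.61 × 10^-35 m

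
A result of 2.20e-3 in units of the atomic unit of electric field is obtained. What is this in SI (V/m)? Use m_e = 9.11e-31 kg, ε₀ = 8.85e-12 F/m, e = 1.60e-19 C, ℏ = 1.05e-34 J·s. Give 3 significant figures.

1.15e9 V/m

One atomic unit of electric field: E_au = E_h/(e a₀) = m_e²e⁵/((4πε₀)³ℏ⁴) = 5.20e11 V/m.
2.20e-3 × 5.20e11 V/m = 1.15e9 V/m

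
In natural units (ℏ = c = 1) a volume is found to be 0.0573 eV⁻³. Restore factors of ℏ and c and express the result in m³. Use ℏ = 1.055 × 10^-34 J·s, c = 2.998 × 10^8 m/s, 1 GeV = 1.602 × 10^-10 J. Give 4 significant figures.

4.410 × 10^-22 m³

Volume is [L]³ = [E]⁻³·(ℏc)³.
1 GeV⁻³ → (ℏc)³ × (1 GeV in J)⁻³ = 7.696 × 10^-48 m³.
Convert the energy scale: 0.0573 eV⁻³ = 5.73 × 10^25 GeV⁻³.
Result: 5.73 × 10^25 × 7.696 × 10^-48 = 4.410 × 10^-22 m³.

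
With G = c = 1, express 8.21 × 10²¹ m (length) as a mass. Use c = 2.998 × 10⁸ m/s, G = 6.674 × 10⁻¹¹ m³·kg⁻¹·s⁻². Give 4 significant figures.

Length → mass via c²/G.
8.21 × 10²¹ m × (c²/G) = 1.106 × 10⁴⁹ kg

1.106 × 10⁴⁹ kg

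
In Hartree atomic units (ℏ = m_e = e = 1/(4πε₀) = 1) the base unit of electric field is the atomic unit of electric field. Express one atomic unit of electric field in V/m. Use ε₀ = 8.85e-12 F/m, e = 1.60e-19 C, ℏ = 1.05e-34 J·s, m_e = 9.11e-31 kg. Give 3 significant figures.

5.20e11 V/m

E_au = E_h/(e a₀) = m_e²e⁵/((4πε₀)³ℏ⁴)
E_h = 4.38e-18 J
a₀ = 5.26e-11 m
E_h/(e·a₀) = 5.20e11 V/m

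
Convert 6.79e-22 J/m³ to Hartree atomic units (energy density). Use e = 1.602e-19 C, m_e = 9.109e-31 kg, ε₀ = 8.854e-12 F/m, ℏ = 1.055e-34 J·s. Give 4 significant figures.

atomic unit of energy density: u_au = E_h/a₀³ = m_e⁴e¹⁰/((4πε₀)⁵ℏ⁸) = 2.929e13 J/m³.
6.79e-22 / 2.929e13 = 2.318e-35

2.318e-35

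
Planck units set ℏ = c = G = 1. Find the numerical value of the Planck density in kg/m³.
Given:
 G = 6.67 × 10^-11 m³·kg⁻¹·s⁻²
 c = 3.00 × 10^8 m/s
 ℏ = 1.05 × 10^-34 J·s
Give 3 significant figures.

From ℏ = c = G = 1 the density scale is ρ_P = c⁵/(ℏG²).
  = 2.43 × 10^42 / 4.67 × 10^-55
  = 5.20 × 10^96 kg/m³

5.20 × 10^96 kg/m³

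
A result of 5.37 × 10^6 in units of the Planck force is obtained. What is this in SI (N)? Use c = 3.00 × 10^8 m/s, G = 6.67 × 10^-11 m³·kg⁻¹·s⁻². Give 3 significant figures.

One Planck force: F_P = c⁴/G = 1.21 × 10^44 N.
5.37 × 10^6 × 1.21 × 10^44 N = 6.52 × 10^50 N

6.52 × 10^50 N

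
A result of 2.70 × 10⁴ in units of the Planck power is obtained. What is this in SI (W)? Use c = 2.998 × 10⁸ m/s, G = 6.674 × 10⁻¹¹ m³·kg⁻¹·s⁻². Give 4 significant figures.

One Planck power: P_P = c⁵/G = 3.629 × 10⁵² W.
2.70 × 10⁴ × 3.629 × 10⁵² W = 9.798 × 10⁵⁶ W

9.798 × 10⁵⁶ W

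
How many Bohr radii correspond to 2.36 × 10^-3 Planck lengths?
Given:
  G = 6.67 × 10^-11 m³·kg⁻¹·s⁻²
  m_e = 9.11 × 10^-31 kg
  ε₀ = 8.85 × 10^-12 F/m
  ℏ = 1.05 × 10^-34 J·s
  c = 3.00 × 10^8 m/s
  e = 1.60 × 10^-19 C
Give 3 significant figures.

7.23 × 10^-28

Planck length: ℓ_P = √(ℏG/c³) = 1.61 × 10^-35 m
Bohr radius: a₀ = 4πε₀ℏ²/(m_e e²) = 5.26 × 10^-11 m
2.36 × 10^-3 × 1.61 × 10^-35 / 5.26 × 10^-11 = 7.23 × 10^-28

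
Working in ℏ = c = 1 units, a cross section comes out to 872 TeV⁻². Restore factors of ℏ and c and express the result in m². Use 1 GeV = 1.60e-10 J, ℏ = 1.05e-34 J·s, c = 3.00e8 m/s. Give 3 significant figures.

3.38e-35 m²

Area is [L]² = [E]⁻²·(ℏc)²; restore (ℏc)².
1 GeV⁻² → (ℏc)² × (1 GeV in J)⁻² = 3.88e-32 m².
Convert the energy scale: 872 TeV⁻² = 8.72e-4 GeV⁻².
Result: 8.72e-4 × 3.88e-32 = 3.38e-35 m².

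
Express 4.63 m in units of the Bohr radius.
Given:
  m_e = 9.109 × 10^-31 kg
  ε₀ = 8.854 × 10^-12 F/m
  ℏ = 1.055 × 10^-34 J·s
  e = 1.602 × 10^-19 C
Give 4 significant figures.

8.740 × 10^10

Bohr radius: a₀ = 4πε₀ℏ²/(m_e e²) = 5.297 × 10^-11 m.
4.63 / 5.297 × 10^-11 = 8.740 × 10^10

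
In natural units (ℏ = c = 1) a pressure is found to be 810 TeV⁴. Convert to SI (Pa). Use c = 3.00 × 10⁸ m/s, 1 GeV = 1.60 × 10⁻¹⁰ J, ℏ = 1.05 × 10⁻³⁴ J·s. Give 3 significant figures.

1.70 × 10⁵² Pa

Pressure is [E]/[L]³ = [E]⁴/(ℏc)³.
1 GeV⁴ → 1/(ℏc)³ × (1 GeV in J)⁴ = 2.10 × 10³⁷ Pa.
Convert the energy scale: 810 TeV⁴ = 8.10 × 10¹⁴ GeV⁴.
Result: 8.10 × 10¹⁴ × 2.10 × 10³⁷ = 1.70 × 10⁵² Pa.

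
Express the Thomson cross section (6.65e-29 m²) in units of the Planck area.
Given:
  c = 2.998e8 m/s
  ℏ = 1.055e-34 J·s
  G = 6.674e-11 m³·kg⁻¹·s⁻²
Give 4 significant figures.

Planck area: A_P = ℏG/c³ = 2.613e-70 m².
6.65e-29 / 2.613e-70 = 2.545e41

2.545e41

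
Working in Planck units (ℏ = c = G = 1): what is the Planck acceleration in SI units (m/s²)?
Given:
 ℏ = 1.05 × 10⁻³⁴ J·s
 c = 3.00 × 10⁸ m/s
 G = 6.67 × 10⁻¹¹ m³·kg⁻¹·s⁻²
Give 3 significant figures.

The unique combination of the constants set to 1 with dimensions of acceleration is a_P = √(c⁷/(ℏG)).
  = √(3.12 × 10¹⁰³)
  = 5.59 × 10⁵¹ m/s²

5.59 × 10⁵¹ m/s²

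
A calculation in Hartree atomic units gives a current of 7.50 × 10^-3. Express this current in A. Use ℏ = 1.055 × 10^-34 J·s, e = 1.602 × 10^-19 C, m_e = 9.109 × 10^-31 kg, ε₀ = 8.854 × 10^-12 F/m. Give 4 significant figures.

One atomic unit of electric current: I_au = e E_h/ℏ = m_e e⁵/((4πε₀)²ℏ³) = 6.612 × 10^-3 A.
7.50 × 10^-3 × 6.612 × 10^-3 A = 4.959 × 10^-5 A

4.959 × 10^-5 A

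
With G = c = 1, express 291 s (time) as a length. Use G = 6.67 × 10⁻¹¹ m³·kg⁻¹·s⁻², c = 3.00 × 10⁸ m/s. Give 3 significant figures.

Time → length via c.
291 s × (c) = 8.73 × 10¹⁰ m

8.73 × 10¹⁰ m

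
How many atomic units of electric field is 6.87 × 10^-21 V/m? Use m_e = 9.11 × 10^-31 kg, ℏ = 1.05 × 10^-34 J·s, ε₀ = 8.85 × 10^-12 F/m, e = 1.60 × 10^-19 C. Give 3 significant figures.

1.32 × 10^-32

atomic unit of electric field: E_au = E_h/(e a₀) = m_e²e⁵/((4πε₀)³ℏ⁴) = 5.20 × 10^11 V/m.
6.87 × 10^-21 / 5.20 × 10^11 = 1.32 × 10^-32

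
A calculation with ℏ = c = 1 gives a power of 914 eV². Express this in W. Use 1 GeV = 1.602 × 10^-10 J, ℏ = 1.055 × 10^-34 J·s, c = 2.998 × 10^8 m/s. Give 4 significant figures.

0.2223 W

Power is [E]/[T] = [E]²/ℏ.
1 GeV² → 1/ℏ × (1 GeV in J)² = 2.433 × 10^14 W.
Convert the energy scale: 914 eV² = 9.14 × 10^-16 GeV².
Result: 9.14 × 10^-16 × 2.433 × 10^14 = 0.2223 W.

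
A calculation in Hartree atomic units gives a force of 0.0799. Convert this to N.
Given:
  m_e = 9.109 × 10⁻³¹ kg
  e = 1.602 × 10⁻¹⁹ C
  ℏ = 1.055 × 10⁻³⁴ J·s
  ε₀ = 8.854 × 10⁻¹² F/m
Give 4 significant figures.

One atomic unit of force: F_au = E_h/a₀ = m_e²e⁶/((4πε₀)³ℏ⁴) = 8.220 × 10⁻⁸ N.
0.0799 × 8.220 × 10⁻⁸ N = 6.568 × 10⁻⁹ N

6.568 × 10⁻⁹ N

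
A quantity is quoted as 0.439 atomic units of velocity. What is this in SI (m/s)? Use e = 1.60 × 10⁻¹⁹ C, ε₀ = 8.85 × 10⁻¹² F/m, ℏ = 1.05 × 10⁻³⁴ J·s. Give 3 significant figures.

9.62 × 10⁵ m/s

One atomic unit of velocity: v_au = e²/(4πε₀ℏ) = 2.19 × 10⁶ m/s.
0.439 × 2.19 × 10⁶ m/s = 9.62 × 10⁵ m/s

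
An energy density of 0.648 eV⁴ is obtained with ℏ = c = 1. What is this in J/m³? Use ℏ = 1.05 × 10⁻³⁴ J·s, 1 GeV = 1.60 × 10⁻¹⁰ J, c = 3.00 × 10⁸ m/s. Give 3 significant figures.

13.6 J/m³

[E]/[L]³ = [E]⁴/(ℏc)³; restore (ℏc)⁻³.
1 GeV⁴ → 1/(ℏc)³ × (1 GeV in J)⁴ = 2.10 × 10³⁷ J/m³.
Convert the energy scale: 0.648 eV⁴ = 6.48 × 10⁻³⁷ GeV⁴.
Result: 6.48 × 10⁻³⁷ × 2.10 × 10³⁷ = 13.6 J/m³.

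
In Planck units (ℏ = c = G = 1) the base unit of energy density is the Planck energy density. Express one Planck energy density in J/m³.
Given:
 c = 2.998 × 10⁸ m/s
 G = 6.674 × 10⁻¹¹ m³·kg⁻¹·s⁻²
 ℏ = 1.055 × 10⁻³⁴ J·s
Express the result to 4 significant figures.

4.632 × 10¹¹³ J/m³

u_P = c⁷/(ℏG²)
  = 2.177 × 10⁵⁹ / 4.699 × 10⁻⁵⁵
  = 4.632 × 10¹¹³ J/m³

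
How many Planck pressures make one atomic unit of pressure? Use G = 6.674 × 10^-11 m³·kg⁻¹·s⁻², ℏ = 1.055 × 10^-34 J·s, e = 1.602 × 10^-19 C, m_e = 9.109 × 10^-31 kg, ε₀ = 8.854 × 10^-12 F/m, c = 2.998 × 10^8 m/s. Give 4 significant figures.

6.323 × 10^-101

atomic unit of pressure: P_au = E_h/a₀³ = m_e⁴e¹⁰/((4πε₀)⁵ℏ⁸) = 2.929 × 10^13 Pa
Planck pressure: p_P = c⁷/(ℏG²) = 4.632 × 10^113 Pa
ratio = 2.929 × 10^13 / 4.632 × 10^113 = 6.323 × 10^-101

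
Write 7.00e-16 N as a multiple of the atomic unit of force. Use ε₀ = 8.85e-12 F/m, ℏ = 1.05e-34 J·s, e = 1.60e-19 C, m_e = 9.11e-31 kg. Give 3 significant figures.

8.41e-9

atomic unit of force: F_au = E_h/a₀ = m_e²e⁶/((4πε₀)³ℏ⁴) = 8.33e-8 N.
7.00e-16 / 8.33e-8 = 8.41e-9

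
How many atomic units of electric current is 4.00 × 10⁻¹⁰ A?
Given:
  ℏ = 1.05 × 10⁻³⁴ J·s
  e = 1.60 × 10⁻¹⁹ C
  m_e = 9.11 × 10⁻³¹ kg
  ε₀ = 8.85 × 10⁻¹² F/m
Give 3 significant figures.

atomic unit of electric current: I_au = e E_h/ℏ = m_e e⁵/((4πε₀)²ℏ³) = 6.67 × 10⁻³ A.
4.00 × 10⁻¹⁰ / 6.67 × 10⁻³ = 6.00 × 10⁻⁸

6.00 × 10⁻⁸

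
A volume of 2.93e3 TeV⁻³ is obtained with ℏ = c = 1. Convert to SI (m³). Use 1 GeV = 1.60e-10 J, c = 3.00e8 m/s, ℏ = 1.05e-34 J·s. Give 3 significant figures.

Volume is [L]³ = [E]⁻³·(ℏc)³.
1 GeV⁻³ → (ℏc)³ × (1 GeV in J)⁻³ = 7.63e-48 m³.
Convert the energy scale: 2.93e3 TeV⁻³ = 2.93e-6 GeV⁻³.
Result: 2.93e-6 × 7.63e-48 = 2.24e-53 m³.

2.24e-53 m³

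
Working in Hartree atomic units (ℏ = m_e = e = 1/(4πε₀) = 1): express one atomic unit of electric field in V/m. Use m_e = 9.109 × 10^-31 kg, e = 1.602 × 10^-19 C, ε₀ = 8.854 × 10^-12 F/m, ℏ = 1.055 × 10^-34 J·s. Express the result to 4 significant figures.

5.131 × 10^11 V/m

Dimensional analysis gives E_au = E_h/(e a₀) = m_e²e⁵/((4πε₀)³ℏ⁴).
E_h = 4.354 × 10^-18 J
a₀ = 5.297 × 10^-11 m
E_h/(e·a₀) = 5.131 × 10^11 V/m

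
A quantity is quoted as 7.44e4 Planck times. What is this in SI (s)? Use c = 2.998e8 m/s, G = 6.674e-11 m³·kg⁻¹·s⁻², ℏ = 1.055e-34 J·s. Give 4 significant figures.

4.012e-39 s

One Planck time: t_P = √(ℏG/c⁵) = 5.392e-44 s.
7.44e4 × 5.392e-44 s = 4.012e-39 s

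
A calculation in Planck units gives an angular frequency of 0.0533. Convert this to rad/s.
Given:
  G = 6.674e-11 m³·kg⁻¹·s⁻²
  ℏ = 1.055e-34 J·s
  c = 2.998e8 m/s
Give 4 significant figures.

9.885e41 rad/s

One Planck angular frequency: ω_P = √(c⁵/(ℏG)) = 1.855e43 rad/s.
0.0533 × 1.855e43 rad/s = 9.885e41 rad/s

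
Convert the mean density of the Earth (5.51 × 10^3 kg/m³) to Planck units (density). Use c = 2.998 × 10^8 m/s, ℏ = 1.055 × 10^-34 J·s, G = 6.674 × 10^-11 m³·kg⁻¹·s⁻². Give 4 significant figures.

Planck density: ρ_P = c⁵/(ℏG²) = 5.154 × 10^96 kg/m³.
5.51 × 10^3 / 5.154 × 10^96 = 1.069 × 10^-93

1.069 × 10^-93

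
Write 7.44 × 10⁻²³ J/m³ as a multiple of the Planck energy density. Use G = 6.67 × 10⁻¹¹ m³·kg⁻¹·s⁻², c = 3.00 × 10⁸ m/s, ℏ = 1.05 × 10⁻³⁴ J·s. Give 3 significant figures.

1.59 × 10⁻¹³⁶

Planck energy density: u_P = c⁷/(ℏG²) = 4.68 × 10¹¹³ J/m³.
7.44 × 10⁻²³ / 4.68 × 10¹¹³ = 1.59 × 10⁻¹³⁶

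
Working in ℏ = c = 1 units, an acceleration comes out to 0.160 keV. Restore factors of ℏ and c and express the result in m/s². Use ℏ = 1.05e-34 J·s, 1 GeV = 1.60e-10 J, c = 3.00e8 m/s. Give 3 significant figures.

Acceleration is [L]/[T]² = c·[E]/ℏ.
1 GeV → c/ℏ × (1 GeV in J) = 4.57e32 m/s².
Convert the energy scale: 0.160 keV = 1.60e-7 GeV.
Result: 1.60e-7 × 4.57e32 = 7.31e25 m/s².

7.31e25 m/s²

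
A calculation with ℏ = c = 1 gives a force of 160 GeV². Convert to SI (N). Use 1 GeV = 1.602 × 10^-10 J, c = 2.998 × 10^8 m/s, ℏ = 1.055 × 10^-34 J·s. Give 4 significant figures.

Force is [E]/[L] = [E]²/(ℏc); restore (ℏc)⁻¹.
1 GeV² → 1/(ℏc) × (1 GeV in J)² = 8.114 × 10^5 N.
Result: 160 × 8.114 × 10^5 = 1.298 × 10^8 N.

1.298 × 10^8 N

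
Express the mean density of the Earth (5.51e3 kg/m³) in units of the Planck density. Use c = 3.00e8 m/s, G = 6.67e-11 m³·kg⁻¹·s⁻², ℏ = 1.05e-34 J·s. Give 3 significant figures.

1.06e-93

Planck density: ρ_P = c⁵/(ℏG²) = 5.20e96 kg/m³.
5.51e3 / 5.20e96 = 1.06e-93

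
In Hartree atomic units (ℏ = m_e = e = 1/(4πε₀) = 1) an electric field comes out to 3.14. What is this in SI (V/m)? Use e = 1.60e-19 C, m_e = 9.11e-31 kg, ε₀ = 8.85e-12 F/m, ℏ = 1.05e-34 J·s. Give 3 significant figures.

One atomic unit of electric field: E_au = E_h/(e a₀) = m_e²e⁵/((4πε₀)³ℏ⁴) = 5.20e11 V/m.
3.14 × 5.20e11 V/m = 1.63e12 V/m

1.63e12 V/m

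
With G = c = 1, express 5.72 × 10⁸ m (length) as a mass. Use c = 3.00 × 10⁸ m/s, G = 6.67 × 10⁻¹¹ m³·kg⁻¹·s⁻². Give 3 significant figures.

7.72 × 10³⁵ kg

Length → mass via c²/G.
5.72 × 10⁸ m × (c²/G) = 7.72 × 10³⁵ kg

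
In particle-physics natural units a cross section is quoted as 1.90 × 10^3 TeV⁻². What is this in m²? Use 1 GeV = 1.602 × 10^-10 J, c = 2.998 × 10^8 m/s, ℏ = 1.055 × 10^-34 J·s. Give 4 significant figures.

7.406 × 10^-35 m²

Area is [L]² = [E]⁻²·(ℏc)²; restore (ℏc)².
1 GeV⁻² → (ℏc)² × (1 GeV in J)⁻² = 3.898 × 10^-32 m².
Convert the energy scale: 1.90 × 10^3 TeV⁻² = 1.90 × 10^-3 GeV⁻².
Result: 1.90 × 10^-3 × 3.898 × 10^-32 = 7.406 × 10^-35 m².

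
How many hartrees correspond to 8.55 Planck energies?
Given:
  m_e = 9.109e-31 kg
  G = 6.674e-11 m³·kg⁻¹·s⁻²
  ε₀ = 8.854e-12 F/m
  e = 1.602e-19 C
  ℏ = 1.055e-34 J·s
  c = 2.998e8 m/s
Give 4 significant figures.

3.842e27

Planck energy: E_P = √(ℏc⁵/G) = 1.957e9 J
hartree: E_h = m_e e⁴/(4πε₀ℏ)² = 4.354e-18 J
8.55 × 1.957e9 / 4.354e-18 = 3.842e27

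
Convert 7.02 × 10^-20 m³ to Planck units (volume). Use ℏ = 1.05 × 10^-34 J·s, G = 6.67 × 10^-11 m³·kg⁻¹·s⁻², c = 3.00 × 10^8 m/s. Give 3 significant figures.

Planck volume: V_P = (ℏG/c³)^(3/2) = 4.18 × 10^-105 m³.
7.02 × 10^-20 / 4.18 × 10^-105 = 1.68 × 10^85

1.68 × 10^85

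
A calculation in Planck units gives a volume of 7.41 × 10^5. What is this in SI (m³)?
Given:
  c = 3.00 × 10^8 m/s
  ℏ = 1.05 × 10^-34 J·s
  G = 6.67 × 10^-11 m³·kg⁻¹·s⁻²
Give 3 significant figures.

3.10 × 10^-99 m³

One Planck volume: V_P = (ℏG/c³)^(3/2) = 4.18 × 10^-105 m³.
7.41 × 10^5 × 4.18 × 10^-105 m³ = 3.10 × 10^-99 m³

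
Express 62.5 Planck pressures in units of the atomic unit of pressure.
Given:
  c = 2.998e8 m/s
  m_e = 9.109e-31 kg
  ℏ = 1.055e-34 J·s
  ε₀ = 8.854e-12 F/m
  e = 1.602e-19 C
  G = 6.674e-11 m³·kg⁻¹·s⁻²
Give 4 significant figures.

9.884e101

Planck pressure: p_P = c⁷/(ℏG²) = 4.632e113 Pa
atomic unit of pressure: P_au = E_h/a₀³ = m_e⁴e¹⁰/((4πε₀)⁵ℏ⁸) = 2.929e13 Pa
62.5 × 4.632e113 / 2.929e13 = 9.884e101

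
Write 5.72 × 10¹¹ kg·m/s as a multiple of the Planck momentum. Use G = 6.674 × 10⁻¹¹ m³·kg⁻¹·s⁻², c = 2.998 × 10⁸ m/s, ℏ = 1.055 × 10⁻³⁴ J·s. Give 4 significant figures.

8.764 × 10¹⁰

Planck momentum: p_P = √(ℏc³/G) = 6.527 kg·m/s.
5.72 × 10¹¹ / 6.527 = 8.764 × 10¹⁰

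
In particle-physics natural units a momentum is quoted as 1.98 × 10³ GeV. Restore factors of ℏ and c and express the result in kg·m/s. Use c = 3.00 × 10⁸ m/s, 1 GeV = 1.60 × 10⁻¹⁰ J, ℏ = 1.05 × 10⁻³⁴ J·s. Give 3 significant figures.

Momentum is [E]/c; divide by c.
1 GeV → 1/c × (1 GeV in J) = 5.33 × 10⁻¹⁹ kg·m/s.
Result: 1.98 × 10³ × 5.33 × 10⁻¹⁹ = 1.06 × 10⁻¹⁵ kg·m/s.

1.06 × 10⁻¹⁵ kg·m/s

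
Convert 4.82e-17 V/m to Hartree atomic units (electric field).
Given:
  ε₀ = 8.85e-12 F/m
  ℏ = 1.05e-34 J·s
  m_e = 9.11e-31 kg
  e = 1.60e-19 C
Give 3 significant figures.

9.26e-29

atomic unit of electric field: E_au = E_h/(e a₀) = m_e²e⁵/((4πε₀)³ℏ⁴) = 5.20e11 V/m.
4.82e-17 / 5.20e11 = 9.26e-29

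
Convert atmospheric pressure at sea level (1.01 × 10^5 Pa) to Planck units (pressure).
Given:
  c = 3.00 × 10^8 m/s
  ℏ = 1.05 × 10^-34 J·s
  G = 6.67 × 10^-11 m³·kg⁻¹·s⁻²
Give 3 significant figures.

2.16 × 10^-109

Planck pressure: p_P = c⁷/(ℏG²) = 4.68 × 10^113 Pa.
1.01 × 10^5 / 4.68 × 10^113 = 2.16 × 10^-109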